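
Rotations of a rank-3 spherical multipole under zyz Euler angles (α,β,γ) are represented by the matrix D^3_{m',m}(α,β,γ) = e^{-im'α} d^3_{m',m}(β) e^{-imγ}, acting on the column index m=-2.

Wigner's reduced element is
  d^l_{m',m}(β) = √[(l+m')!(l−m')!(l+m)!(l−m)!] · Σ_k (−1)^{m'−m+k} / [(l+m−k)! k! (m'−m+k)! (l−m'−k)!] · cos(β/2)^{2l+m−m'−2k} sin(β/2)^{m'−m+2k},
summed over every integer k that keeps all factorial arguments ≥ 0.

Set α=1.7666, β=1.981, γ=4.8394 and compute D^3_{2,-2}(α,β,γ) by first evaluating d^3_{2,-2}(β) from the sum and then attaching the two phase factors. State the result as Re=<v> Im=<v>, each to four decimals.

Split into d^3_{2,-2}(β=1.981) × two z-phases.
With c≡cos(β/2)=0.548272 and s≡sin(β/2)=0.836300, N=[120·1·1·120]^{1/2}=120.000000
Admissible k: 0..1 (factorial args all ≥0)
  k=0: (−1)^4·120.0000/(24)·0.5483^2·0.8363^4 = +0.735209
  k=1: (−1)^5·120.0000/(120)·0.5483^0·0.8363^6 = -0.342116
d^3_{2,-2}(1.981) = +0.735209 -0.342116 = +0.393093
Phases: e^{-i·(2)·1.7666}=-0.924297+0.381675i, e^{-i·(-2)·4.8394}=-0.967910-0.251299i ⇒ D=+0.389378-0.053913i

Re=0.3894 Im=-0.0539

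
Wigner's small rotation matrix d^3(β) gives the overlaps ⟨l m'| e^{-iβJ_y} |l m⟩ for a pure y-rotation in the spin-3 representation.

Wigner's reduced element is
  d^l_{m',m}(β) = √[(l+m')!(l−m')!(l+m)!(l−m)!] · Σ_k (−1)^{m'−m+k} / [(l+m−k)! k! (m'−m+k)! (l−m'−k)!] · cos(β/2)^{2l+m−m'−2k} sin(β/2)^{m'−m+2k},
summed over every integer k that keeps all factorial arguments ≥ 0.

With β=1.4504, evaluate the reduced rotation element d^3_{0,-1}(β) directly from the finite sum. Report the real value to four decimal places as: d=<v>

d=0.3989

d^3_{0,-1}(β=1.4504) via Wigner's sum:
c=cos(1.4504/2)=0.748367, s=sin(1.4504/2)=0.663285; N=√[6·6·2·24]=41.569219
k: max(0,(-1)−(0))=0 … min(3+(-1),3−(0))=2
  k=0: (−1)^1·41.5692/(12)·0.7484^5·0.6633^1 = -0.539341
  k=1: (−1)^2·41.5692/(4)·0.7484^3·0.6633^3 = +1.271031
  k=2: (−1)^3·41.5692/(12)·0.7484^1·0.6633^5 = -0.332818
d^3_{0,-1}(1.4504) = -0.539341 +1.271031 -0.332818 = +0.398872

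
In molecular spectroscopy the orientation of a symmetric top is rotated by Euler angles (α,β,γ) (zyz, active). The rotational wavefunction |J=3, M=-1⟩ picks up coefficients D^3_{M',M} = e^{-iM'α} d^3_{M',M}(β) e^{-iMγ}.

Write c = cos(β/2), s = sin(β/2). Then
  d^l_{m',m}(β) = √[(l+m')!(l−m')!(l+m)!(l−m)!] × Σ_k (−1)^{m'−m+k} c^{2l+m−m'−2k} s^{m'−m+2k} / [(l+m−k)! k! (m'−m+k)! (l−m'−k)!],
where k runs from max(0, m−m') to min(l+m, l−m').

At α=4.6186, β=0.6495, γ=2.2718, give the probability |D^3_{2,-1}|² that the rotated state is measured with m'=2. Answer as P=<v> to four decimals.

P=0.0272

Split into d^3_{2,-1}(β=0.6495) × two z-phases.
With c≡cos(β/2)=0.947731 and s≡sin(β/2)=0.319072, N=[120·1·2·24]^{1/2}=75.894664
Admissible k: 0..1 (factorial args all ≥0)
  k=0: (−1)^3·75.8947/(12)·0.9477^3·0.3191^3 = -0.174884
  k=1: (−1)^4·75.8947/(24)·0.9477^1·0.3191^5 = +0.009911
d^3_{2,-1}(0.6495) = -0.174884 +0.009911 = -0.164973
|D^3_{2,-1}|² = |d^3_{2,-1}(β)|² = (-0.164973)² = 0.027216 (the z-rotation phases have unit modulus)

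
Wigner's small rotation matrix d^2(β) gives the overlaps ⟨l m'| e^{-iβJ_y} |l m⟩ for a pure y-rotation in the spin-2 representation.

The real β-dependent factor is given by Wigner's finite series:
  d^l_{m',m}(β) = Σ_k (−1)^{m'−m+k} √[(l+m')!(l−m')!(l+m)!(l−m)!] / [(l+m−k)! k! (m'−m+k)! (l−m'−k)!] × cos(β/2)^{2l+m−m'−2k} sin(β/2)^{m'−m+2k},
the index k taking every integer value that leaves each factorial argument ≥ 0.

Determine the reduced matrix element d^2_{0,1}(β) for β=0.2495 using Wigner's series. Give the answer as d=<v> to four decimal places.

d=0.2930

d^2_{0,1}(β=0.2495) via Wigner's sum:
With c≡cos(β/2)=0.992229 and s≡sin(β/2)=0.124427, N=[2·2·6·1]^{1/2}=4.898979
Admissible k: 1..2 (factorial args all ≥0)
  k=1: (−1)^0·4.8990/(2)·0.9922^3·0.1244^1 = +0.297731
  k=2: (−1)^1·4.8990/(2)·0.9922^1·0.1244^3 = -0.004682
d^2_{0,1}(0.2495) = +0.297731 -0.004682 = +0.293049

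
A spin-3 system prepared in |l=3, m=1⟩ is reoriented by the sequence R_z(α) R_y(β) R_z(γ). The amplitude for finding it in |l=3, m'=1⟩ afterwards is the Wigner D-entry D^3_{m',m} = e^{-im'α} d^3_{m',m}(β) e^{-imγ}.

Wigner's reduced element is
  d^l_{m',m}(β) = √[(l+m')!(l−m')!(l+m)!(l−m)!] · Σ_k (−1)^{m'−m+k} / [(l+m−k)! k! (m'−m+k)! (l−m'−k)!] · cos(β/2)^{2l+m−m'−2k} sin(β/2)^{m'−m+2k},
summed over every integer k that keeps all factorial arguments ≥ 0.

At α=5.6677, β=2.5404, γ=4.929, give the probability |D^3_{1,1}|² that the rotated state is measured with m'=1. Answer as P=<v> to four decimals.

First d^3_{1,1}(β=2.5404), then the phase factors e^{-i(1)α} and e^{-i(1)γ}:
c=cos(2.5404/2)=0.296090, s=sin(2.5404/2)=0.955160; N=√[24·2·24·2]=48.000000
k∈{0,1,2} keeps every argument non-negative
  k=0: (−1)^0·48.0000/(48)·0.2961^6·0.9552^0 = +0.000674
  k=1: (−1)^1·48.0000/(6)·0.2961^4·0.9552^2 = -0.056097
  k=2: (−1)^2·48.0000/(8)·0.2961^2·0.9552^4 = +0.437827
d^3_{1,1}(2.5404) = +0.000674 -0.056097 +0.437827 = +0.382405
|D^3_{1,1}|² = |d^3_{1,1}(β)|² = (+0.382405)² = 0.146233 (the z-rotation phases have unit modulus)

P=0.1462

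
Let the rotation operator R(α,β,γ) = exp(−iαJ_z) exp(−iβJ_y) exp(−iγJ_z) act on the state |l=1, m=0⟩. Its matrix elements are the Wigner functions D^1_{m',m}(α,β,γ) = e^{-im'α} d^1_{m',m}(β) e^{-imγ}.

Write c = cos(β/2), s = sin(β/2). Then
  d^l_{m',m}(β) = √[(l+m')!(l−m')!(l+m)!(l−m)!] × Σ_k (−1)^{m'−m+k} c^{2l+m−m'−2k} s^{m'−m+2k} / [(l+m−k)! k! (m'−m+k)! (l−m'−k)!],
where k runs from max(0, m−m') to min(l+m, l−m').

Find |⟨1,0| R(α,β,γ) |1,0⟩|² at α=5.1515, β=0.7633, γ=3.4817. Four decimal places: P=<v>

D^1_{0,0}(5.1515,0.7633,3.4817) = e^{-i·0·5.1515}·d^1_{0,0}(0.7633)·e^{-i·0·3.4817}. Compute d first:
With c≡cos(β/2)=0.928051 and s≡sin(β/2)=0.372452, N=[1·1·1·1]^{1/2}=1.000000
k∈{0,1} keeps every argument non-negative
  k=0: (−1)^0·1.0000/(1)·0.9281^2·0.3725^0 = +0.861279
  k=1: (−1)^1·1.0000/(1)·0.9281^0·0.3725^2 = -0.138721
d^1_{0,0}(0.7633) = +0.861279 -0.138721 = +0.722559
|D^1_{0,0}|² = |d^1_{0,0}(β)|² = (+0.722559)² = 0.522091 (the z-rotation phases have unit modulus)

P=0.5221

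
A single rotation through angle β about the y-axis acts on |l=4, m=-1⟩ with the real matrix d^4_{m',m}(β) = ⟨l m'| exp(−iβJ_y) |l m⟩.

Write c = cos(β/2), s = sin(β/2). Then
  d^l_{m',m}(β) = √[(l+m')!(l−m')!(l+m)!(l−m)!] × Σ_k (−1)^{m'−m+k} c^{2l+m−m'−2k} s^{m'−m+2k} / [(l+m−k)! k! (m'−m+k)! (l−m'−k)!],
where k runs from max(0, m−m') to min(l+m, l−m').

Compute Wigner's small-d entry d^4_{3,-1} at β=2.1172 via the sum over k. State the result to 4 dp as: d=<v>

d=-0.3957

d^4_{3,-1}(β=2.1172) via Wigner's sum:
With c≡cos(β/2)=0.490093 and s≡sin(β/2)=0.871670, N=[5040·1·6·120]^{1/2}=1904.940944
The bounds max(0,m−m')=0 and min(l+m,l−m')=1 give 2 terms
  k=0: (−1)^4·1904.9409/(144)·0.4901^4·0.8717^4 = +0.440597
  k=1: (−1)^5·1904.9409/(240)·0.4901^2·0.8717^6 = -0.836258
d^4_{3,-1}(2.1172) = +0.440597 -0.836258 = -0.395661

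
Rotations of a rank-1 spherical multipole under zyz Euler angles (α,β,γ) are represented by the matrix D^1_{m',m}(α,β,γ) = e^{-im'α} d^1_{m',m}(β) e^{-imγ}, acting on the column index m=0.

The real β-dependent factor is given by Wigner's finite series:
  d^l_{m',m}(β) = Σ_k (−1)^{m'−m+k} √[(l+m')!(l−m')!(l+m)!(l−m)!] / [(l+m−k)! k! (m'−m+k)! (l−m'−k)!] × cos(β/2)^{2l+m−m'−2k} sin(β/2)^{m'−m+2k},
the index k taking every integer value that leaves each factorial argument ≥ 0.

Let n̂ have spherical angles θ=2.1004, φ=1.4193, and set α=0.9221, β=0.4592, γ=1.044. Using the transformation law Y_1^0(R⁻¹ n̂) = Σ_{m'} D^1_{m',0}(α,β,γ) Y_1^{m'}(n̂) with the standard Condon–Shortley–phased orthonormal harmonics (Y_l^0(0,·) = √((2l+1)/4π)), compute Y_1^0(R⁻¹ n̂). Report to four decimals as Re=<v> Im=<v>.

Need the full column D^1_{m',0} for m'=−1..1 at α=0.9221, β=0.4592, γ=1.044.
cos(β/2)=0.973758, sin(β/2)=0.227588
d^1_{-1,0}: single k=1 term ⇒ +0.313412;  D = +0.189347+0.249749i
d^1_{0,0}: k∈[0..1] ⇒ +0.948204 -0.051796 = +0.896407;  D = +0.896407+0.000000i
d^1_{1,0}: single k=0 term ⇒ -0.313412;  D = -0.189347+0.249749i
Y_1^{m'}(θ=2.1004,φ=1.4193) and Σ D·Y over m':
  (+0.1893+0.2497i)·(+0.0450-0.2947i)  (+0.8964+0.0000i)·(-0.2468+0.0000i)  (-0.1893+0.2497i)·(-0.0450-0.2947i)
Y_1^0(R⁻¹ n̂) = -0.057000+0.000000i

Re=-0.0570 Im=0.0000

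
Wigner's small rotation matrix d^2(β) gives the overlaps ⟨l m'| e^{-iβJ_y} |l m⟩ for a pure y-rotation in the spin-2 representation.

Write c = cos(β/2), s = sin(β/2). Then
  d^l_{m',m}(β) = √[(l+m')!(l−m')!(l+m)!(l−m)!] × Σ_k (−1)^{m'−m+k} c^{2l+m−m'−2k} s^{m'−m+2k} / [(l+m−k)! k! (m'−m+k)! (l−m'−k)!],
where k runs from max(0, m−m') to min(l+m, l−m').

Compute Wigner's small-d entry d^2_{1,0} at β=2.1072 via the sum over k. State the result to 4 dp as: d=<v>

d^2_{1,0}(β=2.1072) via Wigner's sum:
With c≡cos(β/2)=0.494445 and s≡sin(β/2)=0.869209, N=[6·1·2·2]^{1/2}=4.898979
k: max(0,(0)−(1))=0 … min(2+(0),2−(1))=1
  k=0: (−1)^1·4.8990/(2)·0.4944^3·0.8692^1 = -0.257368
  k=1: (−1)^2·4.8990/(2)·0.4944^1·0.8692^3 = +0.795364
d^2_{1,0}(2.1072) = -0.257368 +0.795364 = +0.537997

d=0.5380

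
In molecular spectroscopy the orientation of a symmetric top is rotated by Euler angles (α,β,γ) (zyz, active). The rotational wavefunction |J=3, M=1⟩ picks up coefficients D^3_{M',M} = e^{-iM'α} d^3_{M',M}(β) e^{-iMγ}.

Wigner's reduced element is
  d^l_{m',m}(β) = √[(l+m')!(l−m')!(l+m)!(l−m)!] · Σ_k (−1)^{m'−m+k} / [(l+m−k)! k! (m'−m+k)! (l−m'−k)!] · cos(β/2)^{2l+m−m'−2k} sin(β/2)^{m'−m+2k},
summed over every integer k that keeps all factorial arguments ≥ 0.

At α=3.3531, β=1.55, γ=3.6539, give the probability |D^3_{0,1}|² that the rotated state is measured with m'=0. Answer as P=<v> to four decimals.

P=0.1866

Split into d^3_{0,1}(β=1.55) × two z-phases.
c=cos(1.55/2)=0.714421, s=sin(1.55/2)=0.699716; N=√[6·6·24·2]=41.569219
Admissible k: 1..3 (factorial args all ≥0)
  k=1: (−1)^0·41.5692/(12)·0.7144^5·0.6997^1 = +0.451111
  k=2: (−1)^1·41.5692/(4)·0.7144^3·0.6997^3 = -1.298196
  k=3: (−1)^2·41.5692/(12)·0.7144^1·0.6997^5 = +0.415101
d^3_{0,1}(1.55) = +0.451111 -1.298196 +0.415101 = -0.431983
|D^3_{0,1}|² = |d^3_{0,1}(β)|² = (-0.431983)² = 0.186609 (the z-rotation phases have unit modulus)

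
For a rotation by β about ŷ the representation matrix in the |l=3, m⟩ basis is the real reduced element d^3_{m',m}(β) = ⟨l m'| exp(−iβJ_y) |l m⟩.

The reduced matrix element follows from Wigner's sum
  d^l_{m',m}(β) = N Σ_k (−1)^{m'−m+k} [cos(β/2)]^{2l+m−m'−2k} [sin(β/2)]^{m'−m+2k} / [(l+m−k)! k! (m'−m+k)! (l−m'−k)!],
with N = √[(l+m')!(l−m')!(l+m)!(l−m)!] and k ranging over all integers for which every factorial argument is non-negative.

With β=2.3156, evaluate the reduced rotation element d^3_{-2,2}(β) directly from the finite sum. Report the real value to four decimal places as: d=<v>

d^3_{-2,2}(β=2.3156) via Wigner's sum:
Half-angle: c=0.401356, s=0.915922. N=√(1·120·120·1)=120.000000
k∈{4,5} keeps every argument non-negative
  k=4: (−1)^0·120.0000/(24)·0.4014^2·0.9159^4 = +0.566843
  k=5: (−1)^1·120.0000/(120)·0.4014^0·0.9159^6 = -0.590408
d^3_{-2,2}(2.3156) = +0.566843 -0.590408 = -0.023564

d=-0.0236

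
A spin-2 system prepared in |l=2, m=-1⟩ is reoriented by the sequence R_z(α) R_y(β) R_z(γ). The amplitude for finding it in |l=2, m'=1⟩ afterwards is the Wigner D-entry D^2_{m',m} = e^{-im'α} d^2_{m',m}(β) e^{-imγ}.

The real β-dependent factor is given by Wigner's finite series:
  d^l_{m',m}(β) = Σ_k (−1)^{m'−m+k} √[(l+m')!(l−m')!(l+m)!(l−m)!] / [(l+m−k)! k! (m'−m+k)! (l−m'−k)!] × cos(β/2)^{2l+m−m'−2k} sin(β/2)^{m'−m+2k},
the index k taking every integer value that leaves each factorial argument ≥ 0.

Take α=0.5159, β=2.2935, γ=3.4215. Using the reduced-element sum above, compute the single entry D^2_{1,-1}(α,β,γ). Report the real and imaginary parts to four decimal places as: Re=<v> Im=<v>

Re=0.2607 Im=-0.0627

First d^2_{1,-1}(β=2.2935), then the phase factors e^{-i(1)α} and e^{-i(-1)γ}:
Half-angle: c=0.411452, s=0.911432. N=√(6·1·1·6)=6.000000
The bounds max(0,m−m')=0 and min(l+m,l−m')=1 give 2 terms
  k=0: (−1)^2·6.0000/(2)·0.4115^2·0.9114^2 = +0.421898
  k=1: (−1)^3·6.0000/(6)·0.4115^0·0.9114^4 = -0.690075
d^2_{1,-1}(2.2935) = +0.421898 -0.690075 = -0.268177
Phases: e^{-i·(1)·0.5159}=+0.869849-0.493318i, e^{-i·(-1)·3.4215}=-0.961081-0.276267i ⇒ D=+0.260744-0.062702i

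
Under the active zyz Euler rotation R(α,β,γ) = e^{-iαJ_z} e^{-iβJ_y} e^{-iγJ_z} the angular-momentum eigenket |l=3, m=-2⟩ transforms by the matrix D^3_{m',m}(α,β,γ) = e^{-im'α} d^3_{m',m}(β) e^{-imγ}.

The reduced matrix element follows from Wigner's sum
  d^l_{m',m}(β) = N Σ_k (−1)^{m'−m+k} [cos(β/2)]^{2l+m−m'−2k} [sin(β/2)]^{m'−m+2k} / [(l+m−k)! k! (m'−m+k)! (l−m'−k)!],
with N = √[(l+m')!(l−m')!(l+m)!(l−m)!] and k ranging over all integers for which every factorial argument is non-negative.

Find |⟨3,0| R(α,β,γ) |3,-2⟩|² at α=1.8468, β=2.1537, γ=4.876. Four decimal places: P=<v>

P=0.2760

D^3_{0,-2}(1.8468,2.1537,4.876) = e^{-i·0·1.8468}·d^3_{0,-2}(2.1537)·e^{-i·-2·4.876}. Compute d first:
c=cos(2.1537/2)=0.474104, s=sin(2.1537/2)=0.880469; N=√[6·6·1·120]=65.726707
k: max(0,(-2)−(0))=0 … min(3+(-2),3−(0))=1
  k=0: (−1)^2·65.7267/(12)·0.4741^4·0.8805^2 = +0.214528
  k=1: (−1)^3·65.7267/(12)·0.4741^2·0.8805^4 = -0.739885
d^3_{0,-2}(2.1537) = +0.214528 -0.739885 = -0.525357
|D^3_{0,-2}|² = |d^3_{0,-2}(β)|² = (-0.525357)² = 0.276000 (the z-rotation phases have unit modulus)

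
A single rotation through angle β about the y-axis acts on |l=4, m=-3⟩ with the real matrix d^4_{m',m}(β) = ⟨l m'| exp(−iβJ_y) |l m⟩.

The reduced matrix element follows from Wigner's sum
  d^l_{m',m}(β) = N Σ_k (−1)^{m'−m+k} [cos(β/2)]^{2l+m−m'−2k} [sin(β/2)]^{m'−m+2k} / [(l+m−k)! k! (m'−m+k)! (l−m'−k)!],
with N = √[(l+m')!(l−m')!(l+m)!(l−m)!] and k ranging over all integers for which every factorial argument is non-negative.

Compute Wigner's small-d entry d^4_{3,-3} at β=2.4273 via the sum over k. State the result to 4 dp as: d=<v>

d=-0.0150

d^4_{3,-3}(β=2.4273) via Wigner's sum:
Half-angle: c=0.349602, s=0.936898. N=√(5040·1·1·5040)=5040.000000
k: max(0,(-3)−(3))=0 … min(4+(-3),4−(3))=1
  k=0: (−1)^6·5040.0000/(720)·0.3496^2·0.9369^6 = +0.578630
  k=1: (−1)^7·5040.0000/(5040)·0.3496^0·0.9369^8 = -0.593662
d^4_{3,-3}(2.4273) = +0.578630 -0.593662 = -0.015033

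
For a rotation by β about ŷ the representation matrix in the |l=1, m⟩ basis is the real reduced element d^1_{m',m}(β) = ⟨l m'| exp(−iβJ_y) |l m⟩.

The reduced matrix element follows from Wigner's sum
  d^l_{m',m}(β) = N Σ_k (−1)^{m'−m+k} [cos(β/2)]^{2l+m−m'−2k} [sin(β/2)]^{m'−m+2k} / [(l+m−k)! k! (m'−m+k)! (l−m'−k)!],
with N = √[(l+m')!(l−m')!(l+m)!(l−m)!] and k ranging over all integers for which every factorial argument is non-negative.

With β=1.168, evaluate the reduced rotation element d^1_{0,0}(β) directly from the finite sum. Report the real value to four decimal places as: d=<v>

d^1_{0,0}(β=1.168) via Wigner's sum:
With c≡cos(β/2)=0.834264 and s≡sin(β/2)=0.551365, N=[1·1·1·1]^{1/2}=1.000000
k∈{0,1} keeps every argument non-negative
  k=0: (−1)^0·1.0000/(1)·0.8343^2·0.5514^0 = +0.695996
  k=1: (−1)^1·1.0000/(1)·0.8343^0·0.5514^2 = -0.304004
d^1_{0,0}(1.168) = +0.695996 -0.304004 = +0.391992

d=0.3920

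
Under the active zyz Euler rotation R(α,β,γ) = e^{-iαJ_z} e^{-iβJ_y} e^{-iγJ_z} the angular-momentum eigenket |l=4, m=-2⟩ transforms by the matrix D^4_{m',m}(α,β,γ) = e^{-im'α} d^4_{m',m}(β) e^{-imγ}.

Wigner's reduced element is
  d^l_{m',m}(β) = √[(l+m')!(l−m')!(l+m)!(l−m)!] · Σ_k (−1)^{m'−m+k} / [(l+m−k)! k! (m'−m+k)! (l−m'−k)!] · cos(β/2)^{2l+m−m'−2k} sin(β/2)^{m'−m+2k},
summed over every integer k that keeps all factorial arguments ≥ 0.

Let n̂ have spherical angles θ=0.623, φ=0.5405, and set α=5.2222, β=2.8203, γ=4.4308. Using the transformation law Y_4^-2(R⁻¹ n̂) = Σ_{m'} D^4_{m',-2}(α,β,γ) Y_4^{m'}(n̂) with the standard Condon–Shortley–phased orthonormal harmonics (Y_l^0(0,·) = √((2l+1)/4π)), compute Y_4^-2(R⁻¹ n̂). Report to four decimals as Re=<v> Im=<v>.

Need the full column D^4_{m',-2} for m'=−4..4 at α=5.2222, β=2.8203, γ=4.4308.
cos(β/2)=0.159956, sin(β/2)=0.987124
d^4_{-4,-2}: single k=2 term ⇒ +0.000086;  D = -0.000008-0.000086i
d^4_{-3,-2}: k∈[1..2] ⇒ +0.000010 -0.001131 = -0.001121;  D = -0.000922+0.000637i
d^4_{-2,-2}: k∈[0..2] ⇒ +0.000000 -0.000196 +0.009324 = +0.009128;  D = +0.008194+0.004023i
d^4_{-1,-2}: k∈[0..2] ⇒ -0.000011 +0.002137 -0.054247 = -0.052122;  D = -0.002780-0.052048i
d^4_{0,-2}: k∈[0..2] ⇒ +0.000155 -0.015725 +0.224571 = +0.209001;  D = -0.176724+0.111581i
d^4_{1,-2}: k∈[0..2] ⇒ -0.001424 +0.081371 -0.619783 = -0.539837;  D = +0.474318+0.257772i
d^4_{2,-2}: k∈[0..2] ⇒ +0.009324 -0.284063 +0.901517 = +0.626778;  D = -0.007523-0.626733i
d^4_{3,-2}: k∈[0..1] ⇒ -0.043057 +0.546597 = +0.503540;  D = +0.436527-0.250992i
d^4_{4,-2}: single k=0 term ⇒ +0.125260;  D = +0.107490+0.064311i
Y_4^{m'}(θ=0.623,φ=0.5405) and Σ D·Y over m':
  (-0.0000-0.0001i)·(-0.0286-0.0426i)  (-0.0009+0.0006i)·(-0.0102-0.2017i)  (+0.0082+0.0040i)·(+0.1938-0.3635i)  (-0.0028-0.0520i)·(+0.3108-0.1865i)  (-0.1767+0.1116i)·(-0.1651+0.0000i)  (+0.4743+0.2578i)·(-0.3108-0.1865i)  (-0.0075-0.6267i)·(+0.1938+0.3635i)  (+0.4365-0.2510i)·(+0.0102-0.2017i)  (+0.1075+0.0643i)·(-0.0286+0.0426i)
Y_4^-2(R⁻¹ n̂) = +0.096849-0.416731i

Re=0.0968 Im=-0.4167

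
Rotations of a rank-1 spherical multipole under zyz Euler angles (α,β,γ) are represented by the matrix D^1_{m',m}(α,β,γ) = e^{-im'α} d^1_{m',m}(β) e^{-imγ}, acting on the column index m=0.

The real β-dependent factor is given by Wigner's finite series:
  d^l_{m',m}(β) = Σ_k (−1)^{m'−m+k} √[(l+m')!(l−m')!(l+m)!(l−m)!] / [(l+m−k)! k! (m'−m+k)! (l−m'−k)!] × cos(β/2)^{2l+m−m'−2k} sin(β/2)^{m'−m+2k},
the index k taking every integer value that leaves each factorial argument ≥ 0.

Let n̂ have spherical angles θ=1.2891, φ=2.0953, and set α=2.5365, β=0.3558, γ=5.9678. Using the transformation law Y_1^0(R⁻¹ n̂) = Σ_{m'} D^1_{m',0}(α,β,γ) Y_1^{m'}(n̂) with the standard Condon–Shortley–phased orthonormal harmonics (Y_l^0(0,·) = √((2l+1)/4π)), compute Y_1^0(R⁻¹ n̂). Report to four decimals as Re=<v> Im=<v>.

Re=0.2752 Im=0.0000

Need the full column D^1_{m',0} for m'=−1..1 at α=2.5365, β=0.3558, γ=5.9678.
cos(β/2)=0.984217, sin(β/2)=0.176963
d^1_{-1,0}: single k=1 term ⇒ +0.246314;  D = -0.202581+0.140113i
d^1_{0,0}: k∈[0..1] ⇒ +0.968684 -0.031316 = +0.937368;  D = +0.937368+0.000000i
d^1_{1,0}: single k=0 term ⇒ -0.246314;  D = +0.202581+0.140113i
Y_1^{m'}(θ=1.2891,φ=2.0953) and Σ D·Y over m':
  (-0.2026+0.1401i)·(-0.1662-0.2873i)  (+0.9374+0.0000i)·(+0.1358+0.0000i)  (+0.2026+0.1401i)·(+0.1662-0.2873i)
Y_1^0(R⁻¹ n̂) = +0.275153+0.000000i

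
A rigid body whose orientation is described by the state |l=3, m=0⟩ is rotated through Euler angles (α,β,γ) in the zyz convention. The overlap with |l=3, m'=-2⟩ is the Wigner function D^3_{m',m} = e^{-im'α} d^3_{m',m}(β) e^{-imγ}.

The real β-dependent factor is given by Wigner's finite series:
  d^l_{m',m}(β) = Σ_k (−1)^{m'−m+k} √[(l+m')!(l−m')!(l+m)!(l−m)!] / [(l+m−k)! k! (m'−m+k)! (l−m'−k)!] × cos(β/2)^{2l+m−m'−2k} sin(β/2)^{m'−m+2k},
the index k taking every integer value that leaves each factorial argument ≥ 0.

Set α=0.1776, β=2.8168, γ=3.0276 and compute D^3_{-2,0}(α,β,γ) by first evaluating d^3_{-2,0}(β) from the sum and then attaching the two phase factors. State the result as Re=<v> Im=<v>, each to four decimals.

Re=-0.1239 Im=-0.0460

First d^3_{-2,0}(β=2.8168), then the phase factors e^{-i(-2)α} and e^{-i(0)γ}:
c=cos(2.8168/2)=0.161683, s=sin(2.8168/2)=0.986843; N=√[1·120·6·6]=65.726707
The bounds max(0,m−m')=2 and min(l+m,l−m')=3 give 2 terms
  k=2: (−1)^0·65.7267/(12)·0.1617^4·0.9868^2 = +0.003645
  k=3: (−1)^1·65.7267/(12)·0.1617^2·0.9868^4 = -0.135795
d^3_{-2,0}(2.8168) = +0.003645 -0.135795 = -0.132150
D = (+0.937577+0.347778i)·(-0.132150)·(+1.000000+0.000000i) = -0.123901-0.045959i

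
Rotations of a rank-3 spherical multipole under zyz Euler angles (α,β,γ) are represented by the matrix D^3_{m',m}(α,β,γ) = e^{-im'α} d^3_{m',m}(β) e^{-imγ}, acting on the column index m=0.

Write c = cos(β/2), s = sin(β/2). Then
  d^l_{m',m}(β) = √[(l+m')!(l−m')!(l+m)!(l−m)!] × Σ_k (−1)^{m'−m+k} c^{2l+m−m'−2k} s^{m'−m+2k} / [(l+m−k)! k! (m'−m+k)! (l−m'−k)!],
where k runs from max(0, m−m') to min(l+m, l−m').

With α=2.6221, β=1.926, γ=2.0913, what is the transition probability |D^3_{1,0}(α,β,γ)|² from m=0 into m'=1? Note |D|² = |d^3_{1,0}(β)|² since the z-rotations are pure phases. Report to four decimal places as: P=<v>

D^3_{1,0}(2.6221,1.926,2.0913) = e^{-i·1·2.6221}·d^3_{1,0}(1.926)·e^{-i·0·2.0913}. Compute d first:
Half-angle: c=0.571060, s=0.820908. N=√(24·2·6·6)=41.569219
Admissible k: 0..2 (factorial args all ≥0)
  k=0: (−1)^1·41.5692/(12)·0.5711^5·0.8209^1 = -0.172700
  k=1: (−1)^2·41.5692/(4)·0.5711^3·0.8209^3 = +1.070634
  k=2: (−1)^3·41.5692/(12)·0.5711^1·0.8209^5 = -0.737473
d^3_{1,0}(1.926) = -0.172700 +1.070634 -0.737473 = +0.160461
|D^3_{1,0}|² = |d^3_{1,0}(β)|² = (+0.160461)² = 0.025748 (the z-rotation phases have unit modulus)

P=0.0257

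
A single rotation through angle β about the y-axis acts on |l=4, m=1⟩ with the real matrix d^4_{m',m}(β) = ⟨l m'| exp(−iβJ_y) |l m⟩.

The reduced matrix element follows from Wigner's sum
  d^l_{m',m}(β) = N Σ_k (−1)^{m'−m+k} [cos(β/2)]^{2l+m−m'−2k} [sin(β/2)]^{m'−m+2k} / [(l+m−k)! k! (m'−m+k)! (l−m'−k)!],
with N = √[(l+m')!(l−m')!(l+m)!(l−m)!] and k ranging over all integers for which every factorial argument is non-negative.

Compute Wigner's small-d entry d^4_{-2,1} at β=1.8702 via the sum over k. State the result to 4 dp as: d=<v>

d^4_{-2,1}(β=1.8702) via Wigner's sum:
With c≡cos(β/2)=0.593738 and s≡sin(β/2)=0.804658, N=[2·720·120·6]^{1/2}=1018.233765
k: max(0,(1)−(-2))=3 … min(4+(1),4−(-2))=5
  k=3: (−1)^0·1018.2338/(72)·0.5937^5·0.8047^3 = +0.543656
  k=4: (−1)^1·1018.2338/(48)·0.5937^3·0.8047^5 = -1.497782
  k=5: (−1)^2·1018.2338/(240)·0.5937^1·0.8047^7 = +0.550189
d^4_{-2,1}(1.8702) = +0.543656 -1.497782 +0.550189 = -0.403937

d=-0.4039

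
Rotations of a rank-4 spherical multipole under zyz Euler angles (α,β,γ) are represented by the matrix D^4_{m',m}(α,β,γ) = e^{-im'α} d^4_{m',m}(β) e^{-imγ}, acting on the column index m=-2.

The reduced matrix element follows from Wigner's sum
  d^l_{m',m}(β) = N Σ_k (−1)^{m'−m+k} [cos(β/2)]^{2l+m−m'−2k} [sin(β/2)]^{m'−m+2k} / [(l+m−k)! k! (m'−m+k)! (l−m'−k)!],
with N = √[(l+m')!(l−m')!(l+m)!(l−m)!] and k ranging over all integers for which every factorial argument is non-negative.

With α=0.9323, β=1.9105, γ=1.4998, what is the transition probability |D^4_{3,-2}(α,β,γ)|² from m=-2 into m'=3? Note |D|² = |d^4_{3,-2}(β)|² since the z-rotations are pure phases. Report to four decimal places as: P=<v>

P=0.0684

First d^4_{3,-2}(β=1.9105), then the phase factors e^{-i(3)α} and e^{-i(-2)γ}:
With c≡cos(β/2)=0.577405 and s≡sin(β/2)=0.816458, N=[5040·1·2·720]^{1/2}=2693.993318
k: max(0,(-2)−(3))=0 … min(4+(-2),4−(3))=1
  k=0: (−1)^5·2693.9933/(240)·0.5774^3·0.8165^5 = -0.783963
  k=1: (−1)^6·2693.9933/(720)·0.5774^1·0.8165^7 = +0.522494
d^4_{3,-2}(1.9105) = -0.783963 +0.522494 = -0.261469
|D^4_{3,-2}|² = |d^4_{3,-2}(β)|² = (-0.261469)² = 0.068366 (the z-rotation phases have unit modulus)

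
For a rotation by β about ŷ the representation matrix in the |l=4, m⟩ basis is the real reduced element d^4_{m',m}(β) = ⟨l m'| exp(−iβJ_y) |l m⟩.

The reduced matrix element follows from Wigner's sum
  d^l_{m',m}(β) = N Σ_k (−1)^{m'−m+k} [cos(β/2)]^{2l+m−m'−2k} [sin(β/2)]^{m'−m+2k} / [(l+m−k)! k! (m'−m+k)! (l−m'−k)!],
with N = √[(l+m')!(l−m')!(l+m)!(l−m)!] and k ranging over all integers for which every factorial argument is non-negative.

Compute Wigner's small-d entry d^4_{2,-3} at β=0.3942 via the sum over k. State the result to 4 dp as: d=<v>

d=-0.0030

d^4_{2,-3}(β=0.3942) via Wigner's sum:
Half-angle: c=0.980639, s=0.195826. N=√(720·2·1·5040)=2693.993318
The bounds max(0,m−m')=0 and min(l+m,l−m')=1 give 2 terms
  k=0: (−1)^5·2693.9933/(240)·0.9806^3·0.1958^5 = -0.003048
  k=1: (−1)^6·2693.9933/(720)·0.9806^1·0.1958^7 = +0.000041
d^4_{2,-3}(0.3942) = -0.003048 +0.000041 = -0.003008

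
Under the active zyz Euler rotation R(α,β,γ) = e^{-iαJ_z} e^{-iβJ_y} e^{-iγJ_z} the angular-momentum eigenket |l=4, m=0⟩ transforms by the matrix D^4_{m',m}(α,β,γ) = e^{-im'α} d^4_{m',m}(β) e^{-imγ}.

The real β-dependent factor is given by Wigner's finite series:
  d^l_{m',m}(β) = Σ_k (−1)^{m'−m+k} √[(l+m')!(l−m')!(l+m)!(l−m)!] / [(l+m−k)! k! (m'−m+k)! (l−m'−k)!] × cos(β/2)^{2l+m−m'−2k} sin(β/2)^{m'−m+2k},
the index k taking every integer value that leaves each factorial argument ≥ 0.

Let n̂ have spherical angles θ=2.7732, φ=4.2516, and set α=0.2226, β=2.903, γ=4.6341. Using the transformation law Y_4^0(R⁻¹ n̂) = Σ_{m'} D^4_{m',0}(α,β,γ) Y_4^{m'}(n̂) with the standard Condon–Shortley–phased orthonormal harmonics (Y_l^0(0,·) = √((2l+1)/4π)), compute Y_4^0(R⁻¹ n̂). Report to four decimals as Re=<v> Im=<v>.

Need the full column D^4_{m',0} for m'=−4..4 at α=0.2226, β=2.903, γ=4.6341.
cos(β/2)=0.119014, sin(β/2)=0.992893
d^4_{-4,0}: single k=4 term ⇒ +0.001631;  D = +0.001026+0.001268i
d^4_{-3,0}: k∈[3..4] ⇒ +0.000277 -0.019247 = -0.018971;  D = -0.014895-0.011748i
d^4_{-2,0}: k∈[2..4] ⇒ +0.000027 -0.004933 +0.128744 = +0.123838;  D = +0.111767+0.053329i
d^4_{-1,0}: k∈[1..4] ⇒ +0.000002 -0.000627 +0.043648 -0.506323 = -0.463300;  D = -0.451869-0.102281i
d^4_{0,0}: k∈[0..4] ⇒ +0.000000 -0.000045 +0.007019 -0.217133 +0.944536 = +0.734377;  D = +0.734377+0.000000i
d^4_{1,0}: k∈[0..3] ⇒ -0.000002 +0.000627 -0.043648 +0.506323 = +0.463300;  D = +0.451869-0.102281i
d^4_{2,0}: k∈[0..2] ⇒ +0.000027 -0.004933 +0.128744 = +0.123838;  D = +0.111767-0.053329i
d^4_{3,0}: k∈[0..1] ⇒ -0.000277 +0.019247 = +0.018971;  D = +0.014895-0.011748i
d^4_{4,0}: single k=0 term ⇒ +0.001631;  D = +0.001026-0.001268i
Y_4^{m'}(θ=2.7732,φ=4.2516) and Σ D·Y over m':
  (+0.0010+0.0013i)·(-0.0020+0.0072i)  (-0.0149-0.0117i)·(-0.0536+0.0102i)  (+0.1118+0.0533i)·(-0.1336-0.1760i)  (-0.4519-0.1023i)·(+0.2185-0.4402i)  (+0.7344+0.0000i)·(+0.3598+0.0000i)  (+0.4519-0.1023i)·(-0.2185-0.4402i)  (+0.1118-0.0533i)·(-0.1336+0.1760i)  (+0.0149-0.0117i)·(+0.0536+0.0102i)  (+0.0010-0.0013i)·(-0.0020-0.0072i)
Y_4^0(R⁻¹ n̂) = -0.032584-0.000000i

Re=-0.0326 Im=0.0000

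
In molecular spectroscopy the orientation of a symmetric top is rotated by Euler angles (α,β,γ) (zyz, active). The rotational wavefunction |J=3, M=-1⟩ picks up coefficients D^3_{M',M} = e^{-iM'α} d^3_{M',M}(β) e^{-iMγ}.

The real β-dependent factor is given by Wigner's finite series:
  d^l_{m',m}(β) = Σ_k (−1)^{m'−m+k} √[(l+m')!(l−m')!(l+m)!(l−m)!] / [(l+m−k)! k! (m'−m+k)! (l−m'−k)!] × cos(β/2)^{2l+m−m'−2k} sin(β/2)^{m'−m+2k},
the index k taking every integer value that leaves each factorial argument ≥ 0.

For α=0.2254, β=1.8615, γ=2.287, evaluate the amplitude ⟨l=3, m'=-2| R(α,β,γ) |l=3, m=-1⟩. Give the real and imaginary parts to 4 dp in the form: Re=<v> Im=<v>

Re=0.4620 Im=-0.1974

D^3_{-2,-1}(0.2254,1.8615,2.287) = e^{-i·-2·0.2254}·d^3_{-2,-1}(1.8615)·e^{-i·-1·2.287}. Compute d first:
c=cos(1.8615/2)=0.597233, s=sin(1.8615/2)=0.802068; N=√[1·120·2·24]=75.894664
k: max(0,(-1)−(-2))=1 … min(3+(-1),3−(-2))=2
  k=1: (−1)^0·75.8947/(24)·0.5972^5·0.8021^1 = +0.192721
  k=2: (−1)^1·75.8947/(12)·0.5972^3·0.8021^3 = -0.695175
d^3_{-2,-1}(1.8615) = +0.192721 -0.695175 = -0.502454
Phases: e^{-i·(-2)·0.2254}=+0.900099+0.435686i, e^{-i·(-1)·2.287}=-0.656526+0.754304i ⇒ D=+0.462046-0.197419i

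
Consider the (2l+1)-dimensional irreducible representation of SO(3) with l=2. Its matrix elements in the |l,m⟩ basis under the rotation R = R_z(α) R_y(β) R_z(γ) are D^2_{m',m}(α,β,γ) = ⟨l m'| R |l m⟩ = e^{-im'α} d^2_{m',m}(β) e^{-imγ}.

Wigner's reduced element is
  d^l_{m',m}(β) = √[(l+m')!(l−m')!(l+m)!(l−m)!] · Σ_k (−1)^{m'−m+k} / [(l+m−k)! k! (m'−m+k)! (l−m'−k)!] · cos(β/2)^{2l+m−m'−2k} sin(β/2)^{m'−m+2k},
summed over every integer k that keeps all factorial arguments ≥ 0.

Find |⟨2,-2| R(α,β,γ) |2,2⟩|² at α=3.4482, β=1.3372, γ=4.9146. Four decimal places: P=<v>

P=0.0218

Split into d^2_{-2,2}(β=1.3372) × two z-phases.
Half-angle: c=0.784690, s=0.619888. N=√(1·24·24·1)=24.000000
k: max(0,(2)−(-2))=4 … min(2+(2),2−(-2))=4
  k=4: (−1)^0·24.0000/(24)·0.7847^0·0.6199^4 = +0.147657
d^2_{-2,2}(1.3372) = +0.147657
|D^2_{-2,2}|² = |d^2_{-2,2}(β)|² = (+0.147657)² = 0.021802 (the z-rotation phases have unit modulus)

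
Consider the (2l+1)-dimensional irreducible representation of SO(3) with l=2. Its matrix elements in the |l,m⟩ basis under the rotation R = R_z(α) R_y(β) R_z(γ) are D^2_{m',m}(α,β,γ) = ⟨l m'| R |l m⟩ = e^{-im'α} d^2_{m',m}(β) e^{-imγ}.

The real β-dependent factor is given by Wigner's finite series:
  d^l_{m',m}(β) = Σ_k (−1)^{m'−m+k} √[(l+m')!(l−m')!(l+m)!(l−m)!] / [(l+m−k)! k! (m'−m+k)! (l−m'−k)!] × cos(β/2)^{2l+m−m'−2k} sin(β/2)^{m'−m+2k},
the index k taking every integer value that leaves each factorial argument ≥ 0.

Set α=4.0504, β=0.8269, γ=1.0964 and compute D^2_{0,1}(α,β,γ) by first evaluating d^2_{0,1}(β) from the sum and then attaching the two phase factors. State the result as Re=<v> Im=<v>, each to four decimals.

First d^2_{0,1}(β=0.8269), then the phase factors e^{-i(0)α} and e^{-i(1)γ}:
c=cos(0.8269/2)=0.915740, s=sin(0.8269/2)=0.401771; N=√[2·2·6·1]=4.898979
The bounds max(0,m−m')=1 and min(l+m,l−m')=2 give 2 terms
  k=1: (−1)^0·4.8990/(2)·0.9157^3·0.4018^1 = +0.755738
  k=2: (−1)^1·4.8990/(2)·0.9157^1·0.4018^3 = -0.145473
d^2_{0,1}(0.8269) = +0.755738 -0.145473 = +0.610264
Attach z-rotation phases: D = e^{-i(0)(4.0504)}·(+0.610264)·e^{-i(1)(1.0964)} = +0.278770-0.542872i

Re=0.2788 Im=-0.5429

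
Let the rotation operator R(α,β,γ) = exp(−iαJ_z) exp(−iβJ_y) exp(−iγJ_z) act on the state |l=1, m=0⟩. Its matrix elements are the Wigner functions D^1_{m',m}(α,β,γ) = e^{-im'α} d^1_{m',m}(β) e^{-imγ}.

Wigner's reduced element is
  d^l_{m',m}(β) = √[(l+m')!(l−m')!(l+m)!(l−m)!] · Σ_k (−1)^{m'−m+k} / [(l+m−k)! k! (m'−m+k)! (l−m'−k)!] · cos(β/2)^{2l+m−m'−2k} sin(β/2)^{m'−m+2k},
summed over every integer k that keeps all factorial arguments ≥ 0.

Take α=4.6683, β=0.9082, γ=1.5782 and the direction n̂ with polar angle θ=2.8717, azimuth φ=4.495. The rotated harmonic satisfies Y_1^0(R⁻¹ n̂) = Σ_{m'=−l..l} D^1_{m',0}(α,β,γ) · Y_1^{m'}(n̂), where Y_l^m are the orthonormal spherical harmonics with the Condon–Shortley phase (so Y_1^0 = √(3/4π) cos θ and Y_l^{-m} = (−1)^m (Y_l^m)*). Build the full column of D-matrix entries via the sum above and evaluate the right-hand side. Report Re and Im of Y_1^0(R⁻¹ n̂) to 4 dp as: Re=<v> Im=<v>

Re=-0.1885 Im=0.0000

Need the full column D^1_{m',0} for m'=−1..1 at α=4.6683, β=0.9082, γ=1.5782.
cos(β/2)=0.898656, sin(β/2)=0.438654
d^1_{-1,0}: single k=1 term ⇒ +0.557481;  D = -0.024571-0.556940i
d^1_{0,0}: k∈[0..1] ⇒ +0.807583 -0.192417 = +0.615166;  D = +0.615166+0.000000i
d^1_{1,0}: single k=0 term ⇒ -0.557481;  D = +0.024571-0.556940i
Y_1^{m'}(θ=2.8717,φ=4.495) and Σ D·Y over m':
  (-0.0246-0.5569i)·(-0.0199+0.0900i)  (+0.6152+0.0000i)·(-0.4709+0.0000i)  (+0.0246-0.5569i)·(+0.0199+0.0900i)
Y_1^0(R⁻¹ n̂) = -0.188521+0.000000i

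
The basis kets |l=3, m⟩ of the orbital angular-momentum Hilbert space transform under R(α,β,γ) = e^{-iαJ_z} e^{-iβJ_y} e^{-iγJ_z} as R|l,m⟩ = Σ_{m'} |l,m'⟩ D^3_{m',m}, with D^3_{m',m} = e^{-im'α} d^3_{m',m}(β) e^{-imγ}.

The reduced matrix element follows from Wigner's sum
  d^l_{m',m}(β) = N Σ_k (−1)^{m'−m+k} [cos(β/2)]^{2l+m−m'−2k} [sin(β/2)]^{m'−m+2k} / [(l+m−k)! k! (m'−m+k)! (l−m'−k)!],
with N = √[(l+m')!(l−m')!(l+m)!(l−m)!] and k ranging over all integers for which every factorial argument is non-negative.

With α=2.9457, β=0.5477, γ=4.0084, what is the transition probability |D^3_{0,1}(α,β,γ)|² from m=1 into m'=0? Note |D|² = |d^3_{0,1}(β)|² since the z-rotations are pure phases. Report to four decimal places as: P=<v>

Split into d^3_{0,1}(β=0.5477) × two z-phases.
Half-angle: c=0.962737, s=0.270440. N=√(6·6·24·2)=41.569219
The bounds max(0,m−m')=1 and min(l+m,l−m')=3 give 3 terms
  k=1: (−1)^0·41.5692/(12)·0.9627^5·0.2704^1 = +0.774818
  k=2: (−1)^1·41.5692/(4)·0.9627^3·0.2704^3 = -0.183420
  k=3: (−1)^2·41.5692/(12)·0.9627^1·0.2704^5 = +0.004825
d^3_{0,1}(0.5477) = +0.774818 -0.183420 +0.004825 = +0.596222
|D^3_{0,1}|² = |d^3_{0,1}(β)|² = (+0.596222)² = 0.355480 (the z-rotation phases have unit modulus)

P=0.3555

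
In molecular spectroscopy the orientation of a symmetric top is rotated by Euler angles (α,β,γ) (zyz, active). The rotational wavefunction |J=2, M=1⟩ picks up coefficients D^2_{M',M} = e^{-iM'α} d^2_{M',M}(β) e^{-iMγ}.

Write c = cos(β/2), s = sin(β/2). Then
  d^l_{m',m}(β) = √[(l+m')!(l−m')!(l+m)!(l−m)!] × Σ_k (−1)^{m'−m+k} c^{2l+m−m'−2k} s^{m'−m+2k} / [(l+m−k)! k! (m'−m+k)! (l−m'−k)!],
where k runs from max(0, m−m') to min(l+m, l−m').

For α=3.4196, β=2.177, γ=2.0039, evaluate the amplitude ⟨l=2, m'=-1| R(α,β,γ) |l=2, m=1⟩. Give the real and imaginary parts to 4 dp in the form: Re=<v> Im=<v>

First d^2_{-1,1}(β=2.177), then the phase factors e^{-i(-1)α} and e^{-i(1)γ}:
c=cos(2.177/2)=0.463815, s=sin(2.177/2)=0.885932; N=√[1·6·6·1]=6.000000
The bounds max(0,m−m')=2 and min(l+m,l−m')=3 give 2 terms
  k=2: (−1)^0·6.0000/(2)·0.4638^2·0.8859^2 = +0.506537
  k=3: (−1)^1·6.0000/(6)·0.4638^0·0.8859^4 = -0.616030
d^2_{-1,1}(2.177) = +0.506537 -0.616030 = -0.109493
D = (-0.961604-0.274440i)·(-0.109493)·(-0.419690-0.907668i) = -0.016914-0.108179i

Re=-0.0169 Im=-0.1082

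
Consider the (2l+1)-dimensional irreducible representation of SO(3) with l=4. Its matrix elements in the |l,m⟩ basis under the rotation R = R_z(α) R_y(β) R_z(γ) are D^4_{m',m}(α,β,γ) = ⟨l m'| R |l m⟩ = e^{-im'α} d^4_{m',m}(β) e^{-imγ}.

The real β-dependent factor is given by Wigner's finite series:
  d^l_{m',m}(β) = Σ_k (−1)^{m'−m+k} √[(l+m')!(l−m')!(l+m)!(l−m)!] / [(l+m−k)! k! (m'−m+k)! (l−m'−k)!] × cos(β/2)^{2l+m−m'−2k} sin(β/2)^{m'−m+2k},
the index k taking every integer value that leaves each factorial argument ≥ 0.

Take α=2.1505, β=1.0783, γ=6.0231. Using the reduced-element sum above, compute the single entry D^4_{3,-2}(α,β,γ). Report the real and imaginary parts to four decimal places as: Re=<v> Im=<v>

Re=-0.1721 Im=0.1416

Split into d^4_{3,-2}(β=1.0783) × two z-phases.
Half-angle: c=0.858145, s=0.513407. N=√(5040·1·2·720)=2693.993318
k: max(0,(-2)−(3))=0 … min(4+(-2),4−(3))=1
  k=0: (−1)^5·2693.9933/(240)·0.8581^3·0.5134^5 = -0.253032
  k=1: (−1)^6·2693.9933/(720)·0.8581^1·0.5134^7 = +0.030190
d^4_{3,-2}(1.0783) = -0.253032 +0.030190 = -0.222843
Attach z-rotation phases: D = e^{-i(3)(2.1505)}·(-0.222843)·e^{-i(-2)(6.0231)} = -0.172081+0.141587i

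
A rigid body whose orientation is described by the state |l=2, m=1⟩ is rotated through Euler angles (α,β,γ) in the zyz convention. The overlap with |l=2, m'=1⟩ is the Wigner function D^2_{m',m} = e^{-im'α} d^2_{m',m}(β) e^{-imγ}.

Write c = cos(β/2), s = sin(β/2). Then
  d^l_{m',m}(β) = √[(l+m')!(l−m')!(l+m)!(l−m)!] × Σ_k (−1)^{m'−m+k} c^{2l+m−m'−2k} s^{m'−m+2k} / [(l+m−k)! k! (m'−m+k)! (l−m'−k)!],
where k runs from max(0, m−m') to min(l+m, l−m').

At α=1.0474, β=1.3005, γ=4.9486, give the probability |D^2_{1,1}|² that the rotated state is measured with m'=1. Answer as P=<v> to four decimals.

Split into d^2_{1,1}(β=1.3005) × two z-phases.
c=cos(1.3005/2)=0.795932, s=sin(1.3005/2)=0.605385; N=√[6·1·6·1]=6.000000
Admissible k: 0..1 (factorial args all ≥0)
  k=0: (−1)^0·6.0000/(6)·0.7959^4·0.6054^0 = +0.401333
  k=1: (−1)^1·6.0000/(2)·0.7959^2·0.6054^2 = -0.696526
d^2_{1,1}(1.3005) = +0.401333 -0.696526 = -0.295193
|D^2_{1,1}|² = |d^2_{1,1}(β)|² = (-0.295193)² = 0.087139 (the z-rotation phases have unit modulus)

P=0.0871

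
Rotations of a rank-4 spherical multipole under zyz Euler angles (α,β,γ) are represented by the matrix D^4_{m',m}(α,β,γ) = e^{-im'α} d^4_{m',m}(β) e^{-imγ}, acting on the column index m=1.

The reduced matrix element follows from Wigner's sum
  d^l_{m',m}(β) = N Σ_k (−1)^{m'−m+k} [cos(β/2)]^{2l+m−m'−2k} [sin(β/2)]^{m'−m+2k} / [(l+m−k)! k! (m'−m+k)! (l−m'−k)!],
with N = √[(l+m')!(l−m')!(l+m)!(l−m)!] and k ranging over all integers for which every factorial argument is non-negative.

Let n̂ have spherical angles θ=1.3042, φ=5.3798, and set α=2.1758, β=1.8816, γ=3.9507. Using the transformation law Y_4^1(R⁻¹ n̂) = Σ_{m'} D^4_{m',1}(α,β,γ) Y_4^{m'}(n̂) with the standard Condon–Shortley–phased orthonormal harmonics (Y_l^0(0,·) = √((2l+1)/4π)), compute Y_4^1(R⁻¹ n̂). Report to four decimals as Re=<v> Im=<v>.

Re=0.0251 Im=0.1366

Need the full column D^4_{m',1} for m'=−4..4 at α=2.1758, β=1.8816, γ=3.9507.
cos(β/2)=0.589142, sin(β/2)=0.808030
d^4_{-4,1}: single k=5 term ⇒ +0.527096;  D = +0.021137-0.526672i
d^4_{-3,1}: k∈[4..5] ⇒ +0.679372 -0.766785 = -0.087413;  D = +0.073833-0.046795i
d^4_{-2,1}: k∈[3..5] ⇒ +0.529537 -1.494178 +0.562144 = -0.402498;  D = -0.370584-0.157074i
d^4_{-1,1}: k∈[2..5] ⇒ +0.273007 -1.540671 +1.449088 -0.181727 = -0.000302;  D = +0.000061+0.000296i
d^4_{0,1}: k∈[1..4] ⇒ +0.089019 -1.004725 +1.890002 -0.592551 = +0.381744;  D = -0.263459+0.276257i
d^4_{1,1}: k∈[0..3] ⇒ +0.014513 -0.409510 +1.540671 -0.966059 = +0.179615;  D = +0.177414+0.028028i
d^4_{2,1}: k∈[0..2] ⇒ -0.084451 +0.794305 -0.996119 = -0.286264;  D = +0.124081+0.257975i
d^4_{3,1}: k∈[0..1] ⇒ +0.216692 -0.679372 = -0.462679;  D = +0.228881-0.402101i
d^4_{4,1}: single k=0 term ⇒ -0.280204;  D = -0.279132+0.024495i
Y_4^{m'}(θ=1.3042,φ=5.3798) and Σ D·Y over m':
  (+0.0211-0.5267i)·(-0.3413-0.1742i)  (+0.0738-0.0468i)·(-0.2689+0.1238i)  (-0.3706-0.1571i)·(+0.0374-0.1556i)  (+0.0001+0.0003i)·(-0.1871-0.2374i)  (-0.2635+0.2763i)·(+0.1149+0.0000i)  (+0.1774+0.0280i)·(+0.1871-0.2374i)  (+0.1241+0.2580i)·(+0.0374+0.1556i)  (+0.2289-0.4021i)·(+0.2689+0.1238i)  (-0.2791+0.0245i)·(-0.3413+0.1742i)
Y_4^1(R⁻¹ n̂) = +0.025109+0.136591i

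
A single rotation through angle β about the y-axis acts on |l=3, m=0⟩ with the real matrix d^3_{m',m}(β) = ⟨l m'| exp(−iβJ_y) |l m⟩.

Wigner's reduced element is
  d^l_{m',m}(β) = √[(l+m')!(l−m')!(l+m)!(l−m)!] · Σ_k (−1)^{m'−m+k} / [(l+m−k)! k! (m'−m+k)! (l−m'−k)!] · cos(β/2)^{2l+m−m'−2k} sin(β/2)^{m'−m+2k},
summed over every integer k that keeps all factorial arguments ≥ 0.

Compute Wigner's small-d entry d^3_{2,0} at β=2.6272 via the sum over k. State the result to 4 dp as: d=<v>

d=-0.2886

d^3_{2,0}(β=2.6272) via Wigner's sum:
Half-angle: c=0.254370, s=0.967107. N=√(120·1·6·6)=65.726707
Admissible k: 0..1 (factorial args all ≥0)
  k=0: (−1)^2·65.7267/(12)·0.2544^4·0.9671^2 = +0.021447
  k=1: (−1)^3·65.7267/(12)·0.2544^2·0.9671^4 = -0.310021
d^3_{2,0}(2.6272) = +0.021447 -0.310021 = -0.288573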